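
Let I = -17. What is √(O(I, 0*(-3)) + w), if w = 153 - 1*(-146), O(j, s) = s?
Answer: √299 ≈ 17.292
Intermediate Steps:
w = 299 (w = 153 + 146 = 299)
√(O(I, 0*(-3)) + w) = √(0*(-3) + 299) = √(0 + 299) = √299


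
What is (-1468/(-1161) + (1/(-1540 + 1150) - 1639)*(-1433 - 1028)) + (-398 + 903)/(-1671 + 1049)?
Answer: 94666704922081/23469615 ≈ 4.0336e+6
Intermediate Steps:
(-1468/(-1161) + (1/(-1540 + 1150) - 1639)*(-1433 - 1028)) + (-398 + 903)/(-1671 + 1049) = (-1468*(-1/1161) + (1/(-390) - 1639)*(-2461)) + 505/(-622) = (1468/1161 + (-1/390 - 1639)*(-2461)) + 505*(-1/622) = (1468/1161 - 639211/390*(-2461)) - 505/622 = (1468/1161 + 1573098271/390) - 505/622 = 608789221717/150930 - 505/622 = 94666704922081/23469615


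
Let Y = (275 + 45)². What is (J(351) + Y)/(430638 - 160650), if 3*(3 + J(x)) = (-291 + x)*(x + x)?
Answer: 116437/269988 ≈ 0.43127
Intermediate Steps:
J(x) = -3 + 2*x*(-291 + x)/3 (J(x) = -3 + ((-291 + x)*(x + x))/3 = -3 + ((-291 + x)*(2*x))/3 = -3 + (2*x*(-291 + x))/3 = -3 + 2*x*(-291 + x)/3)
Y = 102400 (Y = 320² = 102400)
(J(351) + Y)/(430638 - 160650) = ((-3 - 194*351 + (⅔)*351²) + 102400)/(430638 - 160650) = ((-3 - 68094 + (⅔)*123201) + 102400)/269988 = ((-3 - 68094 + 82134) + 102400)*(1/269988) = (14037 + 102400)*(1/269988) = 116437*(1/269988) = 116437/269988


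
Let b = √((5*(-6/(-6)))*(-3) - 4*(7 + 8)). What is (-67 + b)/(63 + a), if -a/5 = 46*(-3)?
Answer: -67/753 + 5*I*√3/753 ≈ -0.088977 + 0.011501*I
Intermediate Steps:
a = 690 (a = -230*(-3) = -5*(-138) = 690)
b = 5*I*√3 (b = √((5*(-6*(-⅙)))*(-3) - 4*15) = √((5*1)*(-3) - 60) = √(5*(-3) - 60) = √(-15 - 60) = √(-75) = 5*I*√3 ≈ 8.6602*I)
(-67 + b)/(63 + a) = (-67 + 5*I*√3)/(63 + 690) = (-67 + 5*I*√3)/753 = (-67 + 5*I*√3)*(1/753) = -67/753 + 5*I*√3/753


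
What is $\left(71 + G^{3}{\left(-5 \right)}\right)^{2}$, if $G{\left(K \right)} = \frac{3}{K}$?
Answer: $\frac{78287104}{15625} \approx 5010.4$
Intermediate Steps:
$\left(71 + G^{3}{\left(-5 \right)}\right)^{2} = \left(71 + \left(\frac{3}{-5}\right)^{3}\right)^{2} = \left(71 + \left(3 \left(- \frac{1}{5}\right)\right)^{3}\right)^{2} = \left(71 + \left(- \frac{3}{5}\right)^{3}\right)^{2} = \left(71 - \frac{27}{125}\right)^{2} = \left(\frac{8848}{125}\right)^{2} = \frac{78287104}{15625}$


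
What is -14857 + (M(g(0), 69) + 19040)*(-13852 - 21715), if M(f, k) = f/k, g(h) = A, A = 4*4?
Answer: -46728096125/69 ≈ -6.7722e+8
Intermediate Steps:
A = 16
g(h) = 16
-14857 + (M(g(0), 69) + 19040)*(-13852 - 21715) = -14857 + (16/69 + 19040)*(-13852 - 21715) = -14857 + (16*(1/69) + 19040)*(-35567) = -14857 + (16/69 + 19040)*(-35567) = -14857 + (1313776/69)*(-35567) = -14857 - 46727070992/69 = -46728096125/69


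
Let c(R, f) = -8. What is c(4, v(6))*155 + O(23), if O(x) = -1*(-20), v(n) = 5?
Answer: -1220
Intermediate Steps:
O(x) = 20
c(4, v(6))*155 + O(23) = -8*155 + 20 = -1240 + 20 = -1220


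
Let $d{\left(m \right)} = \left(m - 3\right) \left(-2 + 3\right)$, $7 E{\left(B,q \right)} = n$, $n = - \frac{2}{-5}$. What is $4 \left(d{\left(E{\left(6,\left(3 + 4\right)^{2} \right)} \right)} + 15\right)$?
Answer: $\frac{1688}{35} \approx 48.229$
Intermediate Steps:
$n = \frac{2}{5}$ ($n = \left(-2\right) \left(- \frac{1}{5}\right) = \frac{2}{5} \approx 0.4$)
$E{\left(B,q \right)} = \frac{2}{35}$ ($E{\left(B,q \right)} = \frac{1}{7} \cdot \frac{2}{5} = \frac{2}{35}$)
$d{\left(m \right)} = -3 + m$ ($d{\left(m \right)} = \left(-3 + m\right) 1 = -3 + m$)
$4 \left(d{\left(E{\left(6,\left(3 + 4\right)^{2} \right)} \right)} + 15\right) = 4 \left(\left(-3 + \frac{2}{35}\right) + 15\right) = 4 \left(- \frac{103}{35} + 15\right) = 4 \cdot \frac{422}{35} = \frac{1688}{35}$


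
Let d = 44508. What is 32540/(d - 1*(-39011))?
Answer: 32540/83519 ≈ 0.38961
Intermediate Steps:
32540/(d - 1*(-39011)) = 32540/(44508 - 1*(-39011)) = 32540/(44508 + 39011) = 32540/83519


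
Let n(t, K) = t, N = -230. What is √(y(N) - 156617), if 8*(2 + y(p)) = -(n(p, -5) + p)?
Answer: I*√626246/2 ≈ 395.68*I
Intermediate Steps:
y(p) = -2 - p/4 (y(p) = -2 + (-(p + p))/8 = -2 + (-2*p)/8 = -2 - p/4)
√(y(N) - 156617) = √((-2 - ¼*(-230)) - 156617) = √((-2 + 115/2) - 156617) = √(111/2 - 156617) = √(-313123/2) = I*√626246/2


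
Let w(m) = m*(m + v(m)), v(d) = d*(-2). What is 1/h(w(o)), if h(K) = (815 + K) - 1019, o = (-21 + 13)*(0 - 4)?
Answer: -1/1228 ≈ -0.00081433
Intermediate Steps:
v(d) = -2*d
o = 32 (o = -8*(-4) = 32)
w(m) = -m**2 (w(m) = m*(m - 2*m) = m*(-m) = -m**2)
h(K) = -204 + K
1/h(w(o)) = 1/(-204 - 1*32**2) = 1/(-204 - 1*1024) = 1/(-204 - 1024) = 1/(-1228) = -1/1228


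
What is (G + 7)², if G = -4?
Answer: 9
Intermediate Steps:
(G + 7)² = (-4 + 7)² = 3² = 9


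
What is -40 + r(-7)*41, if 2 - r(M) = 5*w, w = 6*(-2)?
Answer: 2502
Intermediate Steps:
w = -12
r(M) = 62 (r(M) = 2 - 5*(-12) = 2 - 1*(-60) = 2 + 60 = 62)
-40 + r(-7)*41 = -40 + 62*41 = -40 + 2542 = 2502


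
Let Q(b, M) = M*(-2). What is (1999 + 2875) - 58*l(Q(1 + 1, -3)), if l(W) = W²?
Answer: 2786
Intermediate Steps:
Q(b, M) = -2*M
(1999 + 2875) - 58*l(Q(1 + 1, -3)) = (1999 + 2875) - 58*(-2*(-3))² = 4874 - 58*6² = 4874 - 58*36 = 4874 - 2088 = 2786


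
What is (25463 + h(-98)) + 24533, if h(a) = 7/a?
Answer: 699943/14 ≈ 49996.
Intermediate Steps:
(25463 + h(-98)) + 24533 = (25463 + 7/(-98)) + 24533 = (25463 + 7*(-1/98)) + 24533 = (25463 - 1/14) + 24533 = 356481/14 + 24533 = 699943/14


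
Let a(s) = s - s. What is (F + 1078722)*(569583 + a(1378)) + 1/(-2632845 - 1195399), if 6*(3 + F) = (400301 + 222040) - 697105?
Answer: 2324979177132047099/3828244 ≈ 6.0732e+11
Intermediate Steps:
F = -37391/3 (F = -3 + ((400301 + 222040) - 697105)/6 = -3 + (622341 - 697105)/6 = -3 + (1/6)*(-74764) = -3 - 37382/3 = -37391/3 ≈ -12464.)
a(s) = 0
(F + 1078722)*(569583 + a(1378)) + 1/(-2632845 - 1195399) = (-37391/3 + 1078722)*(569583 + 0) + 1/(-2632845 - 1195399) = (3198775/3)*569583 + 1/(-3828244) = 607322620275 - 1/3828244 = 2324979177132047099/3828244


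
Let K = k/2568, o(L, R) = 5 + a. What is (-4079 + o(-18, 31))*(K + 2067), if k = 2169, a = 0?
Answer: -3605642775/428 ≈ -8.4244e+6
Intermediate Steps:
o(L, R) = 5 (o(L, R) = 5 + 0 = 5)
K = 723/856 (K = 2169/2568 = 2169*(1/2568) = 723/856 ≈ 0.84463)
(-4079 + o(-18, 31))*(K + 2067) = (-4079 + 5)*(723/856 + 2067) = -4074*1770075/856 = -3605642775/428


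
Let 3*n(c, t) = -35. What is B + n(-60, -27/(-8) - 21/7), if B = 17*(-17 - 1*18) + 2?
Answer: -1814/3 ≈ -604.67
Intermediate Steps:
n(c, t) = -35/3 (n(c, t) = (⅓)*(-35) = -35/3)
B = -593 (B = 17*(-17 - 18) + 2 = 17*(-35) + 2 = -595 + 2 = -593)
B + n(-60, -27/(-8) - 21/7) = -593 - 35/3 = -1814/3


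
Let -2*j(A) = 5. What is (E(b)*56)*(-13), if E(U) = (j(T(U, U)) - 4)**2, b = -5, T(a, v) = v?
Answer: -30758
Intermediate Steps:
j(A) = -5/2 (j(A) = -1/2*5 = -5/2)
E(U) = 169/4 (E(U) = (-5/2 - 4)**2 = (-13/2)**2 = 169/4)
(E(b)*56)*(-13) = ((169/4)*56)*(-13) = 2366*(-13) = -30758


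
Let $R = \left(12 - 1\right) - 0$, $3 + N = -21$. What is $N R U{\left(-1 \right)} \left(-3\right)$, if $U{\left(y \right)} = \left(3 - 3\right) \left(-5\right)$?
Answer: $0$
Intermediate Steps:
$N = -24$ ($N = -3 - 21 = -24$)
$U{\left(y \right)} = 0$ ($U{\left(y \right)} = 0 \left(-5\right) = 0$)
$R = 11$ ($R = 11 + 0 = 11$)
$N R U{\left(-1 \right)} \left(-3\right) = \left(-24\right) 11 \cdot 0 \left(-3\right) = \left(-264\right) 0 = 0$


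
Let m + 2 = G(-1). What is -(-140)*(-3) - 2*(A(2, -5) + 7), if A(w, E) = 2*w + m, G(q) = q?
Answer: -436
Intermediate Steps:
m = -3 (m = -2 - 1 = -3)
A(w, E) = -3 + 2*w (A(w, E) = 2*w - 3 = -3 + 2*w)
-(-140)*(-3) - 2*(A(2, -5) + 7) = -(-140)*(-3) - 2*((-3 + 2*2) + 7) = -10*42 - 2*((-3 + 4) + 7) = -420 - 2*(1 + 7) = -420 - 2*8 = -420 - 16 = -436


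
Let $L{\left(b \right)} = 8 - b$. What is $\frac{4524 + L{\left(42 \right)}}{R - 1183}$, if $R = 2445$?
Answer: $\frac{2245}{631} \approx 3.5578$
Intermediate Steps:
$\frac{4524 + L{\left(42 \right)}}{R - 1183} = \frac{4524 + \left(8 - 42\right)}{2445 - 1183} = \frac{4524 + \left(8 - 42\right)}{1262} = \left(4524 - 34\right) \frac{1}{1262} = 4490 \cdot \frac{1}{1262} = \frac{2245}{631}$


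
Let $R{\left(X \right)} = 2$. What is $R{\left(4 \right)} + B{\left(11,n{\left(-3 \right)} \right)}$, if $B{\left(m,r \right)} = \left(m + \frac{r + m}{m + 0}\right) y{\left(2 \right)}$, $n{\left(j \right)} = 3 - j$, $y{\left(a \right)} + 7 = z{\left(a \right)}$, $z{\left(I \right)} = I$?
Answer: $- \frac{668}{11} \approx -60.727$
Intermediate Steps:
$y{\left(a \right)} = -7 + a$
$B{\left(m,r \right)} = - 5 m - \frac{5 \left(m + r\right)}{m}$ ($B{\left(m,r \right)} = \left(m + \frac{r + m}{m + 0}\right) \left(-7 + 2\right) = \left(m + \frac{m + r}{m}\right) \left(-5\right) = - 5 m - \frac{5 \left(m + r\right)}{m}$)
$R{\left(4 \right)} + B{\left(11,n{\left(-3 \right)} \right)} = 2 - \left(60 + \frac{5 \left(3 - -3\right)}{11}\right) = 2 - \left(60 + 5 \left(3 + 3\right) \frac{1}{11}\right) = 2 - \left(60 + \frac{30}{11}\right) = 2 - \frac{690}{11} = - \frac{668}{11}$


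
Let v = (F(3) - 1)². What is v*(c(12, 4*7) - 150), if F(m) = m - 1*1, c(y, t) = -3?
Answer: -153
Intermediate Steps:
F(m) = -1 + m (F(m) = m - 1 = -1 + m)
v = 1 (v = ((-1 + 3) - 1)² = (2 - 1)² = 1² = 1)
v*(c(12, 4*7) - 150) = 1*(-3 - 150) = 1*(-153) = -153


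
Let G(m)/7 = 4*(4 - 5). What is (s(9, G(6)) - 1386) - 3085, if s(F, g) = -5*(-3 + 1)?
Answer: -4461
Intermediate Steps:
G(m) = -28 (G(m) = 7*(4*(4 - 5)) = 7*(4*(-1)) = 7*(-4) = -28)
s(F, g) = 10 (s(F, g) = -5*(-2) = 10)
(s(9, G(6)) - 1386) - 3085 = (10 - 1386) - 3085 = -1376 - 3085 = -4461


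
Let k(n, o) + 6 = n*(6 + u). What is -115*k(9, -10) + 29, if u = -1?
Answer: -4456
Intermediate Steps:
k(n, o) = -6 + 5*n (k(n, o) = -6 + n*(6 - 1) = -6 + n*5 = -6 + 5*n)
-115*k(9, -10) + 29 = -115*(-6 + 5*9) + 29 = -115*(-6 + 45) + 29 = -115*39 + 29 = -4485 + 29 = -4456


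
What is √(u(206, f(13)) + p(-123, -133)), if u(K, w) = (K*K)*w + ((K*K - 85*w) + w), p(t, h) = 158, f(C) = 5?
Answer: √254354 ≈ 504.33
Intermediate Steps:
u(K, w) = K² - 84*w + w*K² (u(K, w) = K²*w + ((K² - 85*w) + w) = w*K² + (K² - 84*w) = K² - 84*w + w*K²)
√(u(206, f(13)) + p(-123, -133)) = √((206² - 84*5 + 5*206²) + 158) = √((42436 - 420 + 5*42436) + 158) = √((42436 - 420 + 212180) + 158) = √(254196 + 158) = √254354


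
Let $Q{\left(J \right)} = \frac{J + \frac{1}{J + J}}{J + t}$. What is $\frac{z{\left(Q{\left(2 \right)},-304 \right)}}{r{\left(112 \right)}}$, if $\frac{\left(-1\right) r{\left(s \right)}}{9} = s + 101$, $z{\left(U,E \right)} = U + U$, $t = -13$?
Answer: $\frac{1}{4686} \approx 0.0002134$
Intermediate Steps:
$Q{\left(J \right)} = \frac{J + \frac{1}{2 J}}{-13 + J}$ ($Q{\left(J \right)} = \frac{J + \frac{1}{J + J}}{J - 13} = \frac{J + \frac{1}{2 J}}{-13 + J}$)
$z{\left(U,E \right)} = 2 U$
$r{\left(s \right)} = -909 - 9 s$ ($r{\left(s \right)} = - 9 \left(s + 101\right) = - 9 \left(101 + s\right) = -909 - 9 s$)
$\frac{z{\left(Q{\left(2 \right)},-304 \right)}}{r{\left(112 \right)}} = \frac{2 \frac{\frac{1}{2} + 2^{2}}{2 \left(-13 + 2\right)}}{-909 - 1008} = \frac{2 \frac{\frac{1}{2} + 4}{2 \left(-11\right)}}{-909 - 1008} = \frac{2 \cdot \frac{1}{2} \left(- \frac{1}{11}\right) \frac{9}{2}}{-1917} = 2 \left(- \frac{9}{44}\right) \left(- \frac{1}{1917}\right) = \left(- \frac{9}{22}\right) \left(- \frac{1}{1917}\right) = \frac{1}{4686}$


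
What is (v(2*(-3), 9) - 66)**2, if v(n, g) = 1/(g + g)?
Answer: 1408969/324 ≈ 4348.7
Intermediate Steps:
v(n, g) = 1/(2*g)
(v(2*(-3), 9) - 66)**2 = ((1/2)/9 - 66)**2 = ((1/2)*(1/9) - 66)**2 = (1/18 - 66)**2 = (-1187/18)**2 = 1408969/324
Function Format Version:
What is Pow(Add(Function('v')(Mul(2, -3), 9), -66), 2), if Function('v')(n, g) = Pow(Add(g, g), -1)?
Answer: Rational(1408969, 324) ≈ 4348.7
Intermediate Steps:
Function('v')(n, g) = Mul(Rational(1, 2), Pow(g, -1)) (Function('v')(n, g) = Pow(Mul(2, g), -1) = Mul(Rational(1, 2), Pow(g, -1)))
Pow(Add(Function('v')(Mul(2, -3), 9), -66), 2) = Pow(Add(Mul(Rational(1, 2), Pow(9, -1)), -66), 2) = Pow(Add(Mul(Rational(1, 2), Rational(1, 9)), -66), 2) = Pow(Add(Rational(1, 18), -66), 2) = Pow(Rational(-1187, 18), 2) = Rational(1408969, 324)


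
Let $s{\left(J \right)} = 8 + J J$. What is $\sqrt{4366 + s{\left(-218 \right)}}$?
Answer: $\sqrt{51898} \approx 227.81$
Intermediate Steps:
$s{\left(J \right)} = 8 + J^{2}$
$\sqrt{4366 + s{\left(-218 \right)}} = \sqrt{4366 + \left(8 + \left(-218\right)^{2}\right)} = \sqrt{4366 + \left(8 + 47524\right)} = \sqrt{4366 + 47532} = \sqrt{51898}$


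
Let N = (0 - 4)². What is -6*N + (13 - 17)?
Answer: -100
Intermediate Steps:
N = 16 (N = (-4)² = 16)
-6*N + (13 - 17) = -6*16 + (13 - 17) = -96 - 4 = -100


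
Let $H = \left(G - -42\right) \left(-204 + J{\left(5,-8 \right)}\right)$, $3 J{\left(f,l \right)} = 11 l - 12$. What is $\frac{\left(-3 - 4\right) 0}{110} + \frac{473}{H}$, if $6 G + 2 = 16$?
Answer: $- \frac{4257}{94696} \approx -0.044954$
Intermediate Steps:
$G = \frac{7}{3}$ ($G = - \frac{1}{3} + \frac{1}{6} \cdot 16 = - \frac{1}{3} + \frac{8}{3} = \frac{7}{3} \approx 2.3333$)
$J{\left(f,l \right)} = -4 + \frac{11 l}{3}$ ($J{\left(f,l \right)} = \frac{11 l - 12}{3} = \frac{-12 + 11 l}{3} = -4 + \frac{11 l}{3}$)
$H = - \frac{94696}{9}$ ($H = \left(\frac{7}{3} - -42\right) \left(-204 + \left(-4 + \frac{11}{3} \left(-8\right)\right)\right) = \left(\frac{7}{3} + 42\right) \left(-204 - \frac{100}{3}\right) = \frac{133 \left(-204 - \frac{100}{3}\right)}{3} = \frac{133}{3} \left(- \frac{712}{3}\right) = - \frac{94696}{9} \approx -10522.0$)
$\frac{\left(-3 - 4\right) 0}{110} + \frac{473}{H} = \frac{\left(-3 - 4\right) 0}{110} + \frac{473}{- \frac{94696}{9}} = \left(-7\right) 0 \cdot \frac{1}{110} + 473 \left(- \frac{9}{94696}\right) = 0 \cdot \frac{1}{110} - \frac{4257}{94696} = 0 - \frac{4257}{94696} = - \frac{4257}{94696}$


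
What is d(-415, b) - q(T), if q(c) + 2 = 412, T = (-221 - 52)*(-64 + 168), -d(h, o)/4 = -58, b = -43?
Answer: -178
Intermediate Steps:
d(h, o) = 232 (d(h, o) = -4*(-58) = 232)
T = -28392 (T = -273*104 = -28392)
q(c) = 410 (q(c) = -2 + 412 = 410)
d(-415, b) - q(T) = 232 - 1*410 = 232 - 410 = -178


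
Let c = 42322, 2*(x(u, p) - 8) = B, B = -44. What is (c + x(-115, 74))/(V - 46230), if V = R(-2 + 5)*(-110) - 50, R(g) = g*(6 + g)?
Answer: -21154/24625 ≈ -0.85905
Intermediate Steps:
x(u, p) = -14 (x(u, p) = 8 + (½)*(-44) = 8 - 22 = -14)
V = -3020 (V = ((-2 + 5)*(6 + (-2 + 5)))*(-110) - 50 = (3*(6 + 3))*(-110) - 50 = (3*9)*(-110) - 50 = 27*(-110) - 50 = -2970 - 50 = -3020)
(c + x(-115, 74))/(V - 46230) = (42322 - 14)/(-3020 - 46230) = 42308/(-49250) = 42308*(-1/49250) = -21154/24625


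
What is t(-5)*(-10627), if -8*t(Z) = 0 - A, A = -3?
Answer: 31881/8 ≈ 3985.1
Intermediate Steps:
t(Z) = -3/8 (t(Z) = -(0 - 1*(-3))/8 = -(0 + 3)/8 = -1/8*3 = -3/8)
t(-5)*(-10627) = -3/8*(-10627) = 31881/8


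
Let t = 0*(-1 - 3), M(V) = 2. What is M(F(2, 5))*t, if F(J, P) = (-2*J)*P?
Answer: 0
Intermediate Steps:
F(J, P) = -2*J*P
t = 0 (t = 0*(-4) = 0)
M(F(2, 5))*t = 2*0 = 0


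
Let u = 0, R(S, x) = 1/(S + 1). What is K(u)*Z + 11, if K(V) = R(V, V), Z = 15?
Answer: 26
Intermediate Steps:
R(S, x) = 1/(1 + S)
K(V) = 1/(1 + V)
K(u)*Z + 11 = 15/(1 + 0) + 11 = 15/1 + 11 = 1*15 + 11 = 15 + 11 = 26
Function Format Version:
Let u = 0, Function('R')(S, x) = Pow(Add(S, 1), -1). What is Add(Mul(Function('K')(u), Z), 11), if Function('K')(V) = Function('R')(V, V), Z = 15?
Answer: 26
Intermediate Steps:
Function('R')(S, x) = Pow(Add(1, S), -1)
Function('K')(V) = Pow(Add(1, V), -1)
Add(Mul(Function('K')(u), Z), 11) = Add(Mul(Pow(Add(1, 0), -1), 15), 11) = Add(Mul(Pow(1, -1), 15), 11) = Add(Mul(1, 15), 11) = Add(15, 11) = 26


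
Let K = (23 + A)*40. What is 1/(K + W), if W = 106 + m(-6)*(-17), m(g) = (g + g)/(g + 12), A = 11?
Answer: 1/1500 ≈ 0.00066667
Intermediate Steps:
K = 1360 (K = (23 + 11)*40 = 34*40 = 1360)
m(g) = 2*g/(12 + g) (m(g) = (2*g)/(12 + g) = 2*g/(12 + g))
W = 140 (W = 106 + (2*(-6)/(12 - 6))*(-17) = 106 + (2*(-6)/6)*(-17) = 106 + (2*(-6)*(⅙))*(-17) = 106 - 2*(-17) = 106 + 34 = 140)
1/(K + W) = 1/(1360 + 140) = 1/1500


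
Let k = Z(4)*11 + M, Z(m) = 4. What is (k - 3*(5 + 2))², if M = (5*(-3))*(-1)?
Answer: 1444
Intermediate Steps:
M = 15 (M = -15*(-1) = 15)
k = 59 (k = 4*11 + 15 = 44 + 15 = 59)
(k - 3*(5 + 2))² = (59 - 3*(5 + 2))² = (59 - 3*7)² = (59 - 21)² = 38² = 1444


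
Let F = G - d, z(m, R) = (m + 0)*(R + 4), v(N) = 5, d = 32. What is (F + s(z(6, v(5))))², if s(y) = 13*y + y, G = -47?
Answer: 458329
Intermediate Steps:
z(m, R) = m*(4 + R)
s(y) = 14*y
F = -79 (F = -47 - 1*32 = -47 - 32 = -79)
(F + s(z(6, v(5))))² = (-79 + 14*(6*(4 + 5)))² = (-79 + 14*(6*9))² = (-79 + 14*54)² = (-79 + 756)² = 677² = 458329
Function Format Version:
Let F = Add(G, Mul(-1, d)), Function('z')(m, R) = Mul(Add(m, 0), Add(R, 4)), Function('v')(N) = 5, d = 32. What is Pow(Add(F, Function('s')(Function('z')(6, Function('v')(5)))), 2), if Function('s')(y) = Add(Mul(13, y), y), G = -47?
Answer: 458329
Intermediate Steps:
Function('z')(m, R) = Mul(m, Add(4, R))
Function('s')(y) = Mul(14, y)
F = -79 (F = Add(-47, Mul(-1, 32)) = Add(-47, -32) = -79)
Pow(Add(F, Function('s')(Function('z')(6, Function('v')(5)))), 2) = Pow(Add(-79, Mul(14, Mul(6, Add(4, 5)))), 2) = Pow(Add(-79, Mul(14, Mul(6, 9))), 2) = Pow(Add(-79, Mul(14, 54)), 2) = Pow(Add(-79, 756), 2) = Pow(677, 2) = 458329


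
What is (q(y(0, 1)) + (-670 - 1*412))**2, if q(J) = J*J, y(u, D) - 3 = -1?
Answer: 1162084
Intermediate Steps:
y(u, D) = 2 (y(u, D) = 3 - 1 = 2)
q(J) = J**2
(q(y(0, 1)) + (-670 - 1*412))**2 = (2**2 + (-670 - 1*412))**2 = (4 + (-670 - 412))**2 = (4 - 1082)**2 = (-1078)**2 = 1162084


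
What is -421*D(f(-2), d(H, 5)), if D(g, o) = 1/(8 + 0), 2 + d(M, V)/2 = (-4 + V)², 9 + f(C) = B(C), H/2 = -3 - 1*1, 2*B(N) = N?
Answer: -421/8 ≈ -52.625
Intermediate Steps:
B(N) = N/2
H = -8 (H = 2*(-3 - 1*1) = 2*(-3 - 1) = 2*(-4) = -8)
f(C) = -9 + C/2
d(M, V) = -4 + 2*(-4 + V)²
D(g, o) = ⅛ (D(g, o) = 1/8 = ⅛)
-421*D(f(-2), d(H, 5)) = -421*⅛ = -421/8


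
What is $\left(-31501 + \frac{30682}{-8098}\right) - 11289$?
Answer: $- \frac{173272051}{4049} \approx -42794.0$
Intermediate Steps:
$\left(-31501 + \frac{30682}{-8098}\right) - 11289 = \left(-31501 + 30682 \left(- \frac{1}{8098}\right)\right) - 11289 = \left(-31501 - \frac{15341}{4049}\right) - 11289 = - \frac{127562890}{4049} - 11289 = - \frac{173272051}{4049}$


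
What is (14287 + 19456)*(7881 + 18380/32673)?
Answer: 8689304788699/32673 ≈ 2.6595e+8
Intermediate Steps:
(14287 + 19456)*(7881 + 18380/32673) = 33743*(7881 + 18380*(1/32673)) = 33743*(7881 + 18380/32673) = 33743*(257514293/32673) = 8689304788699/32673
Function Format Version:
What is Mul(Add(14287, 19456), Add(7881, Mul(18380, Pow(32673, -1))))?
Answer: Rational(8689304788699, 32673) ≈ 2.6595e+8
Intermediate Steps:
Mul(Add(14287, 19456), Add(7881, Mul(18380, Pow(32673, -1)))) = Mul(33743, Add(7881, Mul(18380, Rational(1, 32673)))) = Mul(33743, Add(7881, Rational(18380, 32673))) = Mul(33743, Rational(257514293, 32673)) = Rational(8689304788699, 32673)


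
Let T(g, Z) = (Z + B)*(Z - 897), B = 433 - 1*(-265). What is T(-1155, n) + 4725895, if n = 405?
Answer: 4183219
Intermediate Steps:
B = 698 (B = 433 + 265 = 698)
T(g, Z) = (-897 + Z)*(698 + Z) (T(g, Z) = (Z + 698)*(Z - 897) = (698 + Z)*(-897 + Z) = (-897 + Z)*(698 + Z))
T(-1155, n) + 4725895 = (-626106 + 405² - 199*405) + 4725895 = (-626106 + 164025 - 80595) + 4725895 = -542676 + 4725895 = 4183219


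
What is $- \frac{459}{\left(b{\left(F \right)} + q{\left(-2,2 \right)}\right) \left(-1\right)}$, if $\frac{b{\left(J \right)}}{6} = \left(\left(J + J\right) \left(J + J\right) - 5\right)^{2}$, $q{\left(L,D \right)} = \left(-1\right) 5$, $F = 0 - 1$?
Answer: $459$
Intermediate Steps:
$F = -1$ ($F = 0 - 1 = -1$)
$q{\left(L,D \right)} = -5$
$b{\left(J \right)} = 6 \left(-5 + 4 J^{2}\right)^{2}$ ($b{\left(J \right)} = 6 \left(\left(J + J\right) \left(J + J\right) - 5\right)^{2} = 6 \left(2 J 2 J - 5\right)^{2} = 6 \left(4 J^{2} - 5\right)^{2} = 6 \left(-5 + 4 J^{2}\right)^{2}$)
$- \frac{459}{\left(b{\left(F \right)} + q{\left(-2,2 \right)}\right) \left(-1\right)} = - \frac{459}{\left(6 \left(-5 + 4 \left(-1\right)^{2}\right)^{2} - 5\right) \left(-1\right)} = - \frac{459}{\left(6 \left(-5 + 4 \cdot 1\right)^{2} - 5\right) \left(-1\right)} = - \frac{459}{\left(6 \left(-5 + 4\right)^{2} - 5\right) \left(-1\right)} = - \frac{459}{\left(6 \left(-1\right)^{2} - 5\right) \left(-1\right)} = - \frac{459}{\left(6 \cdot 1 - 5\right) \left(-1\right)} = - \frac{459}{\left(6 - 5\right) \left(-1\right)} = - \frac{459}{1 \left(-1\right)} = - \frac{459}{-1} = \left(-459\right) \left(-1\right) = 459$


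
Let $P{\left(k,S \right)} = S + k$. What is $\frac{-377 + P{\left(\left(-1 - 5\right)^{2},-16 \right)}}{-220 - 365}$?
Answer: $\frac{119}{195} \approx 0.61026$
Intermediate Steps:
$\frac{-377 + P{\left(\left(-1 - 5\right)^{2},-16 \right)}}{-220 - 365} = \frac{-377 - \left(16 - \left(-1 - 5\right)^{2}\right)}{-220 - 365} = \frac{-377 - \left(16 - \left(-6\right)^{2}\right)}{-585} = \left(-377 + \left(-16 + 36\right)\right) \left(- \frac{1}{585}\right) = \left(-377 + 20\right) \left(- \frac{1}{585}\right) = \left(-357\right) \left(- \frac{1}{585}\right) = \frac{119}{195}$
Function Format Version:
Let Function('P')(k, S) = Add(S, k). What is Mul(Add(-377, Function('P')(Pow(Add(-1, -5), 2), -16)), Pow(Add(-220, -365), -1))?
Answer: Rational(119, 195) ≈ 0.61026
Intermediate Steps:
Mul(Add(-377, Function('P')(Pow(Add(-1, -5), 2), -16)), Pow(Add(-220, -365), -1)) = Mul(Add(-377, Add(-16, Pow(Add(-1, -5), 2))), Pow(Add(-220, -365), -1)) = Mul(Add(-377, Add(-16, Pow(-6, 2))), Pow(-585, -1)) = Mul(Add(-377, Add(-16, 36)), Rational(-1, 585)) = Mul(Add(-377, 20), Rational(-1, 585)) = Mul(-357, Rational(-1, 585)) = Rational(119, 195)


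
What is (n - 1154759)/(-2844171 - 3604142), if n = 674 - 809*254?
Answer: 1359571/6448313 ≈ 0.21084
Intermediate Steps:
n = -204812 (n = 674 - 205486 = -204812)
(n - 1154759)/(-2844171 - 3604142) = (-204812 - 1154759)/(-2844171 - 3604142) = -1359571/(-6448313) = -1359571*(-1/6448313) = 1359571/6448313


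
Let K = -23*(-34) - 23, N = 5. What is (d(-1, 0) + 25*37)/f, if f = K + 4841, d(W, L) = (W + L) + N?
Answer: 929/5600 ≈ 0.16589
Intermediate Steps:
d(W, L) = 5 + L + W (d(W, L) = (W + L) + 5 = (L + W) + 5 = 5 + L + W)
K = 759 (K = 782 - 23 = 759)
f = 5600 (f = 759 + 4841 = 5600)
(d(-1, 0) + 25*37)/f = ((5 + 0 - 1) + 25*37)/5600 = (4 + 925)*(1/5600) = 929*(1/5600) = 929/5600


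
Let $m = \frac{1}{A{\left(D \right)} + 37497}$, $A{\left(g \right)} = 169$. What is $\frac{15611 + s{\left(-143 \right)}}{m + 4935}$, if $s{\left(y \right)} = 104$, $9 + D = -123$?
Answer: $\frac{591921190}{185881711} \approx 3.1844$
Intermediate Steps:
$D = -132$ ($D = -9 - 123 = -132$)
$m = \frac{1}{37666}$ ($m = \frac{1}{169 + 37497} = \frac{1}{37666} \approx 2.6549 \cdot 10^{-5}$)
$\frac{15611 + s{\left(-143 \right)}}{m + 4935} = \frac{15611 + 104}{\frac{1}{37666} + 4935} = \frac{15715}{\frac{185881711}{37666}} = 15715 \cdot \frac{37666}{185881711} = \frac{591921190}{185881711}$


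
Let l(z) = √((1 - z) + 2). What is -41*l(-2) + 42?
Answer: 42 - 41*√5 ≈ -49.679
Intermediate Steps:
l(z) = √(3 - z)
-41*l(-2) + 42 = -41*√(3 - 1*(-2)) + 42 = -41*√(3 + 2) + 42 = -41*√5 + 42 = 42 - 41*√5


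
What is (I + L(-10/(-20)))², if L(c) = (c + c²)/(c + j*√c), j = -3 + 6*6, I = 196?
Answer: 728259150763/18957316 + 84484719*√2/9478658 ≈ 38428.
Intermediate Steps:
j = 33 (j = -3 + 36 = 33)
L(c) = (c + c²)/(c + 33*√c)
(I + L(-10/(-20)))² = (196 + (-10/(-20))*(1 - 10/(-20))/(-10/(-20) + 33*√(-10/(-20))))² = (196 + (-10*(-1/20))*(1 - 10*(-1/20))/(-10*(-1/20) + 33*√(-10*(-1/20))))² = (196 + (1 + ½)/(2*(½ + 33*√(½))))² = (196 + (½)*(3/2)/(½ + 33*(√2/2)))² = (196 + (½)*(3/2)/(½ + 33*√2/2))² = (196 + 3/(4*(½ + 33*√2/2)))²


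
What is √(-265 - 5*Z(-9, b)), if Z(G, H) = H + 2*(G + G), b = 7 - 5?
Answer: I*√95 ≈ 9.7468*I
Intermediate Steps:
b = 2
Z(G, H) = H + 4*G (Z(G, H) = H + 2*(2*G) = H + 4*G)
√(-265 - 5*Z(-9, b)) = √(-265 - 5*(2 + 4*(-9))) = √(-265 - 5*(2 - 36)) = √(-265 - 5*(-34)) = √(-265 + 170) = √(-95) = I*√95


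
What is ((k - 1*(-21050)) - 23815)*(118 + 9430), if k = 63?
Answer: -25798696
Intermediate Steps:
((k - 1*(-21050)) - 23815)*(118 + 9430) = ((63 - 1*(-21050)) - 23815)*(118 + 9430) = ((63 + 21050) - 23815)*9548 = (21113 - 23815)*9548 = -2702*9548 = -25798696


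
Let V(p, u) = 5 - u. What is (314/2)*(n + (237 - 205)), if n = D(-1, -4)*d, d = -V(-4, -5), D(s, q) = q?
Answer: 11304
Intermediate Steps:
d = -10 (d = -(5 - 1*(-5)) = -(5 + 5) = -1*10 = -10)
n = 40 (n = -4*(-10) = 40)
(314/2)*(n + (237 - 205)) = (314/2)*(40 + (237 - 205)) = (314*(½))*(40 + 32) = 157*72 = 11304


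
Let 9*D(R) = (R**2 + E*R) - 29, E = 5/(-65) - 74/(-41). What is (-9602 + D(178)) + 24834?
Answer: 90103957/4797 ≈ 18783.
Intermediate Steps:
E = 921/533 (E = 5*(-1/65) - 74*(-1/41) = -1/13 + 74/41 = 921/533 ≈ 1.7280)
D(R) = -29/9 + R**2/9 + 307*R/1599 (D(R) = ((R**2 + 921*R/533) - 29)/9 = (-29 + R**2 + 921*R/533)/9 = -29/9 + R**2/9 + 307*R/1599)
(-9602 + D(178)) + 24834 = (-9602 + (-29/9 + (1/9)*178**2 + (307/1599)*178)) + 24834 = (-9602 + (-29/9 + (1/9)*31684 + 54646/1599)) + 24834 = (-9602 + (-29/9 + 31684/9 + 54646/1599)) + 24834 = (-9602 + 17036053/4797) + 24834 = -29024741/4797 + 24834 = 90103957/4797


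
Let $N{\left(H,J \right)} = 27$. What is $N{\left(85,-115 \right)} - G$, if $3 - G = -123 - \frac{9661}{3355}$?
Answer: $- \frac{341806}{3355} \approx -101.88$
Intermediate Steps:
$G = \frac{432391}{3355}$ ($G = 3 - \left(-123 - \frac{9661}{3355}\right) = 3 - - \frac{422326}{3355} = 3 + \frac{422326}{3355} = \frac{432391}{3355} \approx 128.88$)
$N{\left(85,-115 \right)} - G = 27 - \frac{432391}{3355} = - \frac{341806}{3355}$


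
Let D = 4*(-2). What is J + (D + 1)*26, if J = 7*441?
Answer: 2905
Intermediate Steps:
D = -8
J = 3087
J + (D + 1)*26 = 3087 + (-8 + 1)*26 = 3087 - 7*26 = 3087 - 182 = 2905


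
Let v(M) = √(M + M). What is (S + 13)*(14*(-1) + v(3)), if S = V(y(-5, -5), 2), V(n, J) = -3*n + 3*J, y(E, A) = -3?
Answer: -392 + 28*√6 ≈ -323.41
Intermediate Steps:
v(M) = √2*√M (v(M) = √(2*M) = √2*√M)
S = 15 (S = -3*(-3) + 3*2 = 9 + 6 = 15)
(S + 13)*(14*(-1) + v(3)) = (15 + 13)*(14*(-1) + √2*√3) = 28*(-14 + √6) = -392 + 28*√6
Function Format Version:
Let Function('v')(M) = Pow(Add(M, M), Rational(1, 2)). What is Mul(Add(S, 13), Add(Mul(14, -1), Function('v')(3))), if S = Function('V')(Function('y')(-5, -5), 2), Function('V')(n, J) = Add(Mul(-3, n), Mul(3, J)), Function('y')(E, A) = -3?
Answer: Add(-392, Mul(28, Pow(6, Rational(1, 2)))) ≈ -323.41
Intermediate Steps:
Function('v')(M) = Mul(Pow(2, Rational(1, 2)), Pow(M, Rational(1, 2))) (Function('v')(M) = Pow(Mul(2, M), Rational(1, 2)) = Mul(Pow(2, Rational(1, 2)), Pow(M, Rational(1, 2))))
S = 15 (S = Add(Mul(-3, -3), Mul(3, 2)) = Add(9, 6) = 15)
Mul(Add(S, 13), Add(Mul(14, -1), Function('v')(3))) = Mul(Add(15, 13), Add(Mul(14, -1), Mul(Pow(2, Rational(1, 2)), Pow(3, Rational(1, 2))))) = Mul(28, Add(-14, Pow(6, Rational(1, 2)))) = Add(-392, Mul(28, Pow(6, Rational(1, 2))))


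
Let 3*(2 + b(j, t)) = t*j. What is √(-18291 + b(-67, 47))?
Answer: 2*I*√43521/3 ≈ 139.08*I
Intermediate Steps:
b(j, t) = -2 + j*t/3 (b(j, t) = -2 + (t*j)/3 = -2 + (j*t)/3 = -2 + j*t/3)
√(-18291 + b(-67, 47)) = √(-18291 + (-2 + (⅓)*(-67)*47)) = √(-18291 + (-2 - 3149/3)) = √(-18291 - 3155/3) = √(-58028/3) = 2*I*√43521/3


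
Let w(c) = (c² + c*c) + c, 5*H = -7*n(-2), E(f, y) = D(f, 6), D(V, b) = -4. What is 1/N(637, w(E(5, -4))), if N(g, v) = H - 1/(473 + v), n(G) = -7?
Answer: 2505/24544 ≈ 0.10206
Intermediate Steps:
E(f, y) = -4
H = 49/5 (H = (-7*(-7))/5 = (⅕)*49 = 49/5 ≈ 9.8000)
w(c) = c + 2*c² (w(c) = (c² + c²) + c = 2*c² + c = c + 2*c²)
N(g, v) = 49/5 - 1/(473 + v)
1/N(637, w(E(5, -4))) = 1/((23172 + 49*(-4*(1 + 2*(-4))))/(5*(473 - 4*(1 + 2*(-4))))) = 1/((23172 + 49*(-4*(1 - 8)))/(5*(473 - 4*(1 - 8)))) = 1/((23172 + 49*(-4*(-7)))/(5*(473 - 4*(-7)))) = 1/((23172 + 49*28)/(5*(473 + 28))) = 1/((⅕)*(23172 + 1372)/501) = 1/((⅕)*(1/501)*24544) = 1/(24544/2505) = 2505/24544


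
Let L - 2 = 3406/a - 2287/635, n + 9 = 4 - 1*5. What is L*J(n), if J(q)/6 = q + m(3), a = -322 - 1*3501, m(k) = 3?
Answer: 254133642/2427605 ≈ 104.68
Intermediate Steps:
n = -10 (n = -9 + (4 - 1*5) = -9 + (4 - 5) = -9 - 1 = -10)
a = -3823 (a = -322 - 3501 = -3823)
J(q) = 18 + 6*q (J(q) = 6*(q + 3) = 6*(3 + q) = 18 + 6*q)
L = -6050801/2427605 (L = 2 + (3406/(-3823) - 2287/635) = 2 + (3406*(-1/3823) - 2287*1/635) = 2 + (-3406/3823 - 2287/635) = 2 - 10906011/2427605 = -6050801/2427605 ≈ -2.4925)
L*J(n) = -6050801*(18 + 6*(-10))/2427605 = -6050801*(18 - 60)/2427605 = -6050801/2427605*(-42) = 254133642/2427605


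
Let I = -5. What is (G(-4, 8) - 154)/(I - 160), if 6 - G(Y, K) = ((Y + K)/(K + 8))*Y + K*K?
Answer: 211/165 ≈ 1.2788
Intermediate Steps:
G(Y, K) = 6 - K² - Y*(K + Y)/(8 + K) (G(Y, K) = 6 - (((Y + K)/(K + 8))*Y + K*K) = 6 - (((K + Y)/(8 + K))*Y + K²) = 6 - (Y*(K + Y)/(8 + K) + K²) = 6 - (K² + Y*(K + Y)/(8 + K)) = 6 + (-K² - Y*(K + Y)/(8 + K)) = 6 - K² - Y*(K + Y)/(8 + K))
(G(-4, 8) - 154)/(I - 160) = ((48 - 1*8³ - 1*(-4)² - 8*8² + 6*8 - 1*8*(-4))/(8 + 8) - 154)/(-5 - 160) = ((48 - 1*512 - 1*16 - 8*64 + 48 + 32)/16 - 154)/(-165) = ((48 - 512 - 16 - 512 + 48 + 32)/16 - 154)*(-1/165) = ((1/16)*(-912) - 154)*(-1/165) = (-57 - 154)*(-1/165) = -211*(-1/165) = 211/165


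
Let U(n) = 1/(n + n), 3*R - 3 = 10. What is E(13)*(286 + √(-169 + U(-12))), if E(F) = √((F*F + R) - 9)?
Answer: √1479*(3432 + I*√24342)/36 ≈ 3666.3 + 166.67*I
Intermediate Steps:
R = 13/3 (R = 1 + (⅓)*10 = 1 + 10/3 = 13/3 ≈ 4.3333)
E(F) = √(-14/3 + F²) (E(F) = √((F*F + 13/3) - 9) = √((F² + 13/3) - 9) = √((13/3 + F²) - 9) = √(-14/3 + F²))
U(n) = 1/(2*n)
E(13)*(286 + √(-169 + U(-12))) = (√(-42 + 9*13²)/3)*(286 + √(-169 + (½)/(-12))) = (√(-42 + 9*169)/3)*(286 + √(-169 + (½)*(-1/12))) = (√(-42 + 1521)/3)*(286 + √(-169 - 1/24)) = (√1479/3)*(286 + √(-4057/24)) = (√1479/3)*(286 + I*√24342/12) = √1479*(286 + I*√24342/12)/3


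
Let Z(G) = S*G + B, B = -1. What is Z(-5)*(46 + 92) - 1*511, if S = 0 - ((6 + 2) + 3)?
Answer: 6941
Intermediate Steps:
S = -11 (S = 0 - (8 + 3) = 0 - 1*11 = 0 - 11 = -11)
Z(G) = -1 - 11*G (Z(G) = -11*G - 1 = -1 - 11*G)
Z(-5)*(46 + 92) - 1*511 = (-1 - 11*(-5))*(46 + 92) - 1*511 = (-1 + 55)*138 - 511 = 54*138 - 511 = 7452 - 511 = 6941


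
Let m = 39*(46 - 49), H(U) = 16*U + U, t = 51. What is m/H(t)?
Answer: -39/289 ≈ -0.13495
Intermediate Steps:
H(U) = 17*U
m = -117 (m = 39*(-3) = -117)
m/H(t) = -117/(17*51) = -117/867 = -117*1/867 = -39/289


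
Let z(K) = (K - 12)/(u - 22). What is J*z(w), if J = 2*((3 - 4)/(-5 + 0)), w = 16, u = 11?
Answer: -8/55 ≈ -0.14545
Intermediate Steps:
J = ⅖ (J = 2*(-1/(-5)) = 2*(-1*(-⅕)) = 2*(⅕) = ⅖ ≈ 0.40000)
z(K) = 12/11 - K/11 (z(K) = (K - 12)/(11 - 22) = (-12 + K)/(-11) = (-12 + K)*(-1/11) = 12/11 - K/11)
J*z(w) = 2*(12/11 - 1/11*16)/5 = 2*(12/11 - 16/11)/5 = (⅖)*(-4/11) = -8/55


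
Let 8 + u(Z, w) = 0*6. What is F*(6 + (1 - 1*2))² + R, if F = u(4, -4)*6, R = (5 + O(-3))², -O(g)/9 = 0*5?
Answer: -1175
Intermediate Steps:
O(g) = 0 (O(g) = -0*5 = -9*0 = 0)
u(Z, w) = -8 (u(Z, w) = -8 + 0*6 = -8 + 0 = -8)
R = 25 (R = (5 + 0)² = 5² = 25)
F = -48 (F = -8*6 = -48)
F*(6 + (1 - 1*2))² + R = -48*(6 + (1 - 1*2))² + 25 = -48*(6 + (1 - 2))² + 25 = -48*(6 - 1)² + 25 = -48*5² + 25 = -48*25 + 25 = -1200 + 25 = -1175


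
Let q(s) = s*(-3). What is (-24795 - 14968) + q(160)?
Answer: -40243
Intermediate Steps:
q(s) = -3*s
(-24795 - 14968) + q(160) = (-24795 - 14968) - 3*160 = -39763 - 480 = -40243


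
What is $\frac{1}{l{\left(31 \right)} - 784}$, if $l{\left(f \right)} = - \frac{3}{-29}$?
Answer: $- \frac{29}{22733} \approx -0.0012757$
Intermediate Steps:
$l{\left(f \right)} = \frac{3}{29}$ ($l{\left(f \right)} = \left(-3\right) \left(- \frac{1}{29}\right) = \frac{3}{29}$)
$\frac{1}{l{\left(31 \right)} - 784} = \frac{1}{\frac{3}{29} - 784} = \frac{1}{- \frac{22733}{29}} = - \frac{29}{22733}$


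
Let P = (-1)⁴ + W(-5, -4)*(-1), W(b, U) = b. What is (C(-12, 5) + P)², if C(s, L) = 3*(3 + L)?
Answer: 900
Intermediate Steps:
C(s, L) = 9 + 3*L
P = 6 (P = (-1)⁴ - 5*(-1) = 1 + 5 = 6)
(C(-12, 5) + P)² = ((9 + 3*5) + 6)² = ((9 + 15) + 6)² = (24 + 6)² = 30² = 900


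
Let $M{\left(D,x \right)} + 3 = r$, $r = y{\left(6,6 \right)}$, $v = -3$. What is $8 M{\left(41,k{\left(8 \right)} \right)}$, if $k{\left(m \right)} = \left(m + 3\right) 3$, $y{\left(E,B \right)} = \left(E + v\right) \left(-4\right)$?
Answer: $-120$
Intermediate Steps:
$y{\left(E,B \right)} = 12 - 4 E$ ($y{\left(E,B \right)} = \left(E - 3\right) \left(-4\right) = \left(-3 + E\right) \left(-4\right) = 12 - 4 E$)
$k{\left(m \right)} = 9 + 3 m$ ($k{\left(m \right)} = \left(3 + m\right) 3 = 9 + 3 m$)
$r = -12$ ($r = 12 - 24 = -12$)
$M{\left(D,x \right)} = -15$ ($M{\left(D,x \right)} = -3 - 12 = -15$)
$8 M{\left(41,k{\left(8 \right)} \right)} = 8 \left(-15\right) = -120$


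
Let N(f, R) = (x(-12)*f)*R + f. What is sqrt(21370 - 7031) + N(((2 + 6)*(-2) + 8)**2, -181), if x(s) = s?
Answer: 139072 + sqrt(14339) ≈ 1.3919e+5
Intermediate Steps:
N(f, R) = f - 12*R*f (N(f, R) = (-12*f)*R + f = -12*R*f + f = f - 12*R*f)
sqrt(21370 - 7031) + N(((2 + 6)*(-2) + 8)**2, -181) = sqrt(21370 - 7031) + ((2 + 6)*(-2) + 8)**2*(1 - 12*(-181)) = sqrt(14339) + (8*(-2) + 8)**2*(1 + 2172) = sqrt(14339) + (-16 + 8)**2*2173 = sqrt(14339) + (-8)**2*2173 = sqrt(14339) + 64*2173 = sqrt(14339) + 139072 = 139072 + sqrt(14339)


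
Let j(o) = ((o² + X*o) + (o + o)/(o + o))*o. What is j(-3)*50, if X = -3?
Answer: -2850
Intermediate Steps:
j(o) = o*(1 + o² - 3*o) (j(o) = ((o² - 3*o) + (o + o)/(o + o))*o = ((o² - 3*o) + (2*o)/((2*o)))*o = ((o² - 3*o) + (2*o)*(1/(2*o)))*o = ((o² - 3*o) + 1)*o = (1 + o² - 3*o)*o = o*(1 + o² - 3*o))
j(-3)*50 = -3*(1 + (-3)² - 3*(-3))*50 = -3*(1 + 9 + 9)*50 = -3*19*50 = -57*50 = -2850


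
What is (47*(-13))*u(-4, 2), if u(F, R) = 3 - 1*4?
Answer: 611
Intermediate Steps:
u(F, R) = -1 (u(F, R) = 3 - 4 = -1)
(47*(-13))*u(-4, 2) = (47*(-13))*(-1) = -611*(-1) = 611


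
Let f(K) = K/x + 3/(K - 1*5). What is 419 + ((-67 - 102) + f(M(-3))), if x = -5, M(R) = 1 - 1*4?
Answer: 10009/40 ≈ 250.23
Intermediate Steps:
M(R) = -3 (M(R) = 1 - 4 = -3)
f(K) = 3/(-5 + K) - K/5 (f(K) = K/(-5) + 3/(K - 1*5) = K*(-⅕) + 3/(K - 5) = -K/5 + 3/(-5 + K) = 3/(-5 + K) - K/5)
419 + ((-67 - 102) + f(M(-3))) = 419 + ((-67 - 102) + (3 - 3 - ⅕*(-3)²)/(-5 - 3)) = 419 + (-169 + (3 - 3 - ⅕*9)/(-8)) = 419 + (-169 - (3 - 3 - 9/5)/8) = 419 + (-169 - ⅛*(-9/5)) = 419 + (-169 + 9/40) = 419 - 6751/40 = 10009/40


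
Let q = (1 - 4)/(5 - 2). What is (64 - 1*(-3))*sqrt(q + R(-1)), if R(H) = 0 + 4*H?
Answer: 67*I*sqrt(5) ≈ 149.82*I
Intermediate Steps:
R(H) = 4*H
q = -1 (q = -3/3 = -3*1/3 = -1)
(64 - 1*(-3))*sqrt(q + R(-1)) = (64 - 1*(-3))*sqrt(-1 + 4*(-1)) = (64 + 3)*sqrt(-1 - 4) = 67*sqrt(-5) = 67*(I*sqrt(5)) = 67*I*sqrt(5)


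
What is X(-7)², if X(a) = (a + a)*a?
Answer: 9604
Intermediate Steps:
X(a) = 2*a² (X(a) = (2*a)*a = 2*a²)
X(-7)² = (2*(-7)²)² = (2*49)² = 98² = 9604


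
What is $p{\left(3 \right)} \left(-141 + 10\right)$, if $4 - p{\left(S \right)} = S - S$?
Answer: $-524$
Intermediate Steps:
$p{\left(S \right)} = 4$ ($p{\left(S \right)} = 4 - \left(S - S\right) = 4 - 0 = 4 + 0 = 4$)
$p{\left(3 \right)} \left(-141 + 10\right) = 4 \left(-141 + 10\right) = 4 \left(-131\right) = -524$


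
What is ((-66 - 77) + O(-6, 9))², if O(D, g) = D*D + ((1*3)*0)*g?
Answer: 11449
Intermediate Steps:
O(D, g) = D² (O(D, g) = D² + (3*0)*g = D² + 0*g = D² + 0 = D²)
((-66 - 77) + O(-6, 9))² = ((-66 - 77) + (-6)²)² = (-143 + 36)² = (-107)² = 11449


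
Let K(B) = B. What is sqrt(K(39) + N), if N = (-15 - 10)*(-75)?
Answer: sqrt(1914) ≈ 43.749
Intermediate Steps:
N = 1875 (N = -25*(-75) = 1875)
sqrt(K(39) + N) = sqrt(39 + 1875) = sqrt(1914)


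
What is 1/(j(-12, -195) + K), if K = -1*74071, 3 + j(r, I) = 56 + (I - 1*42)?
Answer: -1/74255 ≈ -1.3467e-5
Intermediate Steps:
j(r, I) = 11 + I (j(r, I) = -3 + (56 + (I - 1*42)) = -3 + (56 + (I - 42)) = -3 + (56 + (-42 + I)) = -3 + (14 + I) = 11 + I)
K = -74071
1/(j(-12, -195) + K) = 1/((11 - 195) - 74071) = 1/(-184 - 74071) = 1/(-74255) = -1/74255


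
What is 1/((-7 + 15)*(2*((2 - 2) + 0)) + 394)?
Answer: 1/394 ≈ 0.0025381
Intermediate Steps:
1/((-7 + 15)*(2*((2 - 2) + 0)) + 394) = 1/(8*(2*(0 + 0)) + 394) = 1/(8*(2*0) + 394) = 1/(8*0 + 394) = 1/(0 + 394) = 1/394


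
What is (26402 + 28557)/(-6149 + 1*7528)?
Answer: 54959/1379 ≈ 39.854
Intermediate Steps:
(26402 + 28557)/(-6149 + 1*7528) = 54959/(-6149 + 7528) = 54959/1379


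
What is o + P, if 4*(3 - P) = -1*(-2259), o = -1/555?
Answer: -1247089/2220 ≈ -561.75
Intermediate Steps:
o = -1/555 (o = -1*1/555 = -1/555 ≈ -0.0018018)
P = -2247/4 (P = 3 - (-1)*(-2259)/4 = 3 - ¼*2259 = 3 - 2259/4 = -2247/4 ≈ -561.75)
o + P = -1/555 - 2247/4 = -1247089/2220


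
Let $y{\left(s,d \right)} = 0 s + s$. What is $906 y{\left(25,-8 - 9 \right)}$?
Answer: $22650$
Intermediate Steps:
$y{\left(s,d \right)} = s$ ($y{\left(s,d \right)} = 0 + s = s$)
$906 y{\left(25,-8 - 9 \right)} = 906 \cdot 25 = 22650$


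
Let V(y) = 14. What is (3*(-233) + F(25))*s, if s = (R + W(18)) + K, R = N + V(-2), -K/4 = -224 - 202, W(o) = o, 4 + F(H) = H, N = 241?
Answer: -1340406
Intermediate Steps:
F(H) = -4 + H
K = 1704 (K = -4*(-224 - 202) = -4*(-426) = 1704)
R = 255 (R = 241 + 14 = 255)
s = 1977 (s = (255 + 18) + 1704 = 273 + 1704 = 1977)
(3*(-233) + F(25))*s = (3*(-233) + (-4 + 25))*1977 = (-699 + 21)*1977 = -678*1977 = -1340406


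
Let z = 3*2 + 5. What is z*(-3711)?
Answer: -40821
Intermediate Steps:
z = 11 (z = 6 + 5 = 11)
z*(-3711) = 11*(-3711) = -40821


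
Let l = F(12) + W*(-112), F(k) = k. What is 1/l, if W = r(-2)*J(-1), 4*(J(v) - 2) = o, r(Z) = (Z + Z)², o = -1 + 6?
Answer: -1/5812 ≈ -0.00017206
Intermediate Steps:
o = 5
r(Z) = 4*Z² (r(Z) = (2*Z)² = 4*Z²)
J(v) = 13/4 (J(v) = 2 + (¼)*5 = 2 + 5/4 = 13/4)
W = 52 (W = (4*(-2)²)*(13/4) = (4*4)*(13/4) = 16*(13/4) = 52)
l = -5812 (l = 12 + 52*(-112) = 12 - 5824 = -5812)
1/l = 1/(-5812) = -1/5812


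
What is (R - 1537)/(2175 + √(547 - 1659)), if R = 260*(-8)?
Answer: -7866975/4731737 + 7234*I*√278/4731737 ≈ -1.6626 + 0.025491*I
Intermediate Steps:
R = -2080
(R - 1537)/(2175 + √(547 - 1659)) = (-2080 - 1537)/(2175 + √(547 - 1659)) = -3617/(2175 + √(-1112)) = -3617/(2175 + 2*I*√278)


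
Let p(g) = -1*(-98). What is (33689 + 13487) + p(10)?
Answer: 47274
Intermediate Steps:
p(g) = 98
(33689 + 13487) + p(10) = (33689 + 13487) + 98 = 47176 + 98 = 47274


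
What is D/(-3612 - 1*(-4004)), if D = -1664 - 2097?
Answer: -3761/392 ≈ -9.5944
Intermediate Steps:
D = -3761
D/(-3612 - 1*(-4004)) = -3761/(-3612 - 1*(-4004)) = -3761/(-3612 + 4004) = -3761/392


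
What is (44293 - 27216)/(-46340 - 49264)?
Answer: -17077/95604 ≈ -0.17862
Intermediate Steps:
(44293 - 27216)/(-46340 - 49264) = 17077/(-95604) = 17077*(-1/95604) = -17077/95604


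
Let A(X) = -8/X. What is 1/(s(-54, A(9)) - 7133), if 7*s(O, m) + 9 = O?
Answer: -1/7142 ≈ -0.00014002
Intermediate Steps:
s(O, m) = -9/7 + O/7
1/(s(-54, A(9)) - 7133) = 1/((-9/7 + (⅐)*(-54)) - 7133) = 1/((-9/7 - 54/7) - 7133) = 1/(-9 - 7133) = 1/(-7142) = -1/7142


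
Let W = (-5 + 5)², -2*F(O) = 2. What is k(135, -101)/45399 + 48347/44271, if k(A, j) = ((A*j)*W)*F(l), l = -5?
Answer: 48347/44271 ≈ 1.0921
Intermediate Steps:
F(O) = -1 (F(O) = -½*2 = -1)
W = 0 (W = 0² = 0)
k(A, j) = 0 (k(A, j) = ((A*j)*0)*(-1) = 0*(-1) = 0)
k(135, -101)/45399 + 48347/44271 = 0/45399 + 48347/44271 = 0*(1/45399) + 48347*(1/44271) = 0 + 48347/44271 = 48347/44271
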